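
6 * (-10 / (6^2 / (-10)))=50/3 = 16.67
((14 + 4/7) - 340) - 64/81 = -184966/567 = -326.22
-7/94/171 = -7/16074 = 0.00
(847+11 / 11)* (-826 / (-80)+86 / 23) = 1371534/115 = 11926.38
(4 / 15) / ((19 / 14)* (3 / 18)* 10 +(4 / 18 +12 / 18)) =168/1985 = 0.08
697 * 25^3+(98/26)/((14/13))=21781257/2 = 10890628.50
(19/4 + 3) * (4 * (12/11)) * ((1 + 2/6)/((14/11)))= 248/7 = 35.43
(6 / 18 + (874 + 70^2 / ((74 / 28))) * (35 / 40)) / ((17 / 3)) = 1059997/2516 = 421.30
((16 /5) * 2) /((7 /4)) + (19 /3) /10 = 4.29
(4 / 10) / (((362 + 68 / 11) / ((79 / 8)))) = 869/81000 = 0.01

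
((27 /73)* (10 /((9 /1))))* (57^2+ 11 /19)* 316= 585314160/1387 = 422000.12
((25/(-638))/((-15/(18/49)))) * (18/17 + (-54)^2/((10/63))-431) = 4574919/265727 = 17.22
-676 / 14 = -338/7 = -48.29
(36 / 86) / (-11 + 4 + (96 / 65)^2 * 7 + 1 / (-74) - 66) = -1875900/258770947 = -0.01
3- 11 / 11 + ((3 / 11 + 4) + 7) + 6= 212/11 = 19.27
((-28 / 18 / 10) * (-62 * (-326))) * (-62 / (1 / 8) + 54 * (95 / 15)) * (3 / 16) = 90785.57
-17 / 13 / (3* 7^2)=-17/1911 = -0.01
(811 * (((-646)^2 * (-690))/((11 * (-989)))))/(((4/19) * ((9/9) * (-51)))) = -945650330/473 = -1999260.74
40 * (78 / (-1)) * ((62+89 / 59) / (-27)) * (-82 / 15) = -21302944/531 = -40118.54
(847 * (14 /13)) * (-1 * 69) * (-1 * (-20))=-16364040/13 = -1258772.31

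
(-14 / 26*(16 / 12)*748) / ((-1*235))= 20944/9165 = 2.29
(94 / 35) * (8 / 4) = 188/35 = 5.37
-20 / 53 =-0.38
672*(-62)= -41664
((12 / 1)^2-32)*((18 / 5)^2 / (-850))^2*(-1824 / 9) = -595703808/112890625 = -5.28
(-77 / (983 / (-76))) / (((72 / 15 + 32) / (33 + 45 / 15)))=131670/22609 = 5.82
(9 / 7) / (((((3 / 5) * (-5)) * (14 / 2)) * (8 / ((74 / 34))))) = -111/6664 = -0.02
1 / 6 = 0.17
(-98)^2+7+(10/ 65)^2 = 1624263/169 = 9611.02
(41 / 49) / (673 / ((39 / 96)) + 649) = 533/1468677 = 0.00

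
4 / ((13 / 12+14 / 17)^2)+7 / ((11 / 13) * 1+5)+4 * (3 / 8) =43672069/11500396 = 3.80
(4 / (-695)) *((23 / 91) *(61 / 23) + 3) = -1336/63245 = -0.02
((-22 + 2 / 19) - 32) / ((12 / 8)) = -2048/57 = -35.93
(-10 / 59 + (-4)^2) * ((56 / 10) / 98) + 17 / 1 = 36973/2065 = 17.90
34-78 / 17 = 500/17 = 29.41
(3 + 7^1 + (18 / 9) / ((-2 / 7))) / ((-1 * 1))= -3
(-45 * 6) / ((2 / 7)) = -945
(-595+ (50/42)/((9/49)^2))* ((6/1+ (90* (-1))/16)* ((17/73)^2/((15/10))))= -19653445/2589894 = -7.59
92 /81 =1.14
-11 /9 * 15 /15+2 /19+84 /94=-1795/8037 = -0.22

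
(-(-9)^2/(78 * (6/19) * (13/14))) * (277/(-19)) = 17451/338 = 51.63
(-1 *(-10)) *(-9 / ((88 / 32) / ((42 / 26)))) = -7560/143 = -52.87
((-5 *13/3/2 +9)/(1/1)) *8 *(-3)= 44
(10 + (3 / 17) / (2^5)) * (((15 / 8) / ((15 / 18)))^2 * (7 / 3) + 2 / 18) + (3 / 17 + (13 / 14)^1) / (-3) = 65217433/548352 = 118.93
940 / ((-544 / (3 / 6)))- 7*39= -74491/272 = -273.86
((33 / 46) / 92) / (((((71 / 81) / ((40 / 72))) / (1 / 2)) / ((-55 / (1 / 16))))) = -81675/37559 = -2.17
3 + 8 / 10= 19/5 = 3.80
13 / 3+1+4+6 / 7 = 214/21 = 10.19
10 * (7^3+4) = 3470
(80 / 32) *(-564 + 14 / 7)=-1405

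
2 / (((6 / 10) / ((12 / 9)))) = 40/9 = 4.44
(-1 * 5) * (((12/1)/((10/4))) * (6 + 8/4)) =-192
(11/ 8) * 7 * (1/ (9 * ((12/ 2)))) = 77/432 = 0.18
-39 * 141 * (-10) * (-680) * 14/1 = -523504800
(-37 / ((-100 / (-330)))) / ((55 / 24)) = -1332/25 = -53.28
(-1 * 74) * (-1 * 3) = 222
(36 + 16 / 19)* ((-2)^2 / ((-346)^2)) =700/568651 = 0.00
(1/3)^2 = 1/9 = 0.11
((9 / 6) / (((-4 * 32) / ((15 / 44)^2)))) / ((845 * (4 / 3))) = -405/335036416 = 0.00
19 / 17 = 1.12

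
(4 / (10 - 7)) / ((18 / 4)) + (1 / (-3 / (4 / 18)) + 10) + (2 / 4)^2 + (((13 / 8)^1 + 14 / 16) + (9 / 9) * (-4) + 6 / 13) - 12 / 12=3947/468 = 8.43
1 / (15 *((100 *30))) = 1/45000 = 0.00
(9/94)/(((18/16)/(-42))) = -168/47 = -3.57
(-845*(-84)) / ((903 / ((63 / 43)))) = 212940/1849 = 115.16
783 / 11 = 71.18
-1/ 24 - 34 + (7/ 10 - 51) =-10121/120 = -84.34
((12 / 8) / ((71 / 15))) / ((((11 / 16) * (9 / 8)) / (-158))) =-50560/781 = -64.74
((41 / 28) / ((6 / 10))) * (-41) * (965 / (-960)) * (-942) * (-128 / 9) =254679905/189 = 1347512.72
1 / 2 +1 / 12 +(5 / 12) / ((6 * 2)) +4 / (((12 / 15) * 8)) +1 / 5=1039/720 = 1.44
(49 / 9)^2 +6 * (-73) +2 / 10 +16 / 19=-3134296/7695 = -407.32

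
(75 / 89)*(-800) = -60000/89 = -674.16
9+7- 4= 12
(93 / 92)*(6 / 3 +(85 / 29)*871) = 6890649/2668 = 2582.70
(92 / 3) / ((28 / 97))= 2231/21 = 106.24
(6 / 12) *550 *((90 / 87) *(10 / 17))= 82500/493 = 167.34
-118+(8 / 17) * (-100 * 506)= -406806/17 = -23929.76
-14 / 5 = -2.80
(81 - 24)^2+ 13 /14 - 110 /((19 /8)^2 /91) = 7456179/5054 = 1475.30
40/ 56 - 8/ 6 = -13/21 = -0.62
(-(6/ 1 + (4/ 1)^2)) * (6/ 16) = -33/4 = -8.25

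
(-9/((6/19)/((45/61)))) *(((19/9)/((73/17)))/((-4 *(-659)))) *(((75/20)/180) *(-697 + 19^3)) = -94540485/187809728 = -0.50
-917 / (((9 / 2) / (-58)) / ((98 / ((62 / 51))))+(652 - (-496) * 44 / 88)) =-88607876/86965107 = -1.02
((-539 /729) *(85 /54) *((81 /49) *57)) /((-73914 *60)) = 3553/143688816 = 0.00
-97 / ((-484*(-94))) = -97/45496 = 0.00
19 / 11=1.73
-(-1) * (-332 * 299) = -99268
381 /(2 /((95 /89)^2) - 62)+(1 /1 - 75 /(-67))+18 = 167512403/12142812 = 13.80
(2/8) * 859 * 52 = 11167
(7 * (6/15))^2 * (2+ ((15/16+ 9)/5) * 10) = 343/2 = 171.50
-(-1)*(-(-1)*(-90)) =-90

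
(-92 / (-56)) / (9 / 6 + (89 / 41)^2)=38663/146195 = 0.26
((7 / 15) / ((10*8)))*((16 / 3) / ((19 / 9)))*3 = 21/475 = 0.04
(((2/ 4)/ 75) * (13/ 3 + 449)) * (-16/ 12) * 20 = -2176/27 = -80.59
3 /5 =0.60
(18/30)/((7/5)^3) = 75/343 = 0.22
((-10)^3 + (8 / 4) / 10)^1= -999.80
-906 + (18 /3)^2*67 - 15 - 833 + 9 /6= 1319/2 = 659.50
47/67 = 0.70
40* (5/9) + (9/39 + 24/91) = 18605/819 = 22.72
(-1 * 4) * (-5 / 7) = 20/7 = 2.86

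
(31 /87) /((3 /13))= 403/261 = 1.54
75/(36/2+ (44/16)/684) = 205200/49259 = 4.17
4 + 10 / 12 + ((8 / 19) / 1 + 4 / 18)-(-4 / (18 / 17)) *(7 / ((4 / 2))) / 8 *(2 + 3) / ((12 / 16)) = 16.50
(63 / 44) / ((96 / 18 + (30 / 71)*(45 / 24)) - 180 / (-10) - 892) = -13419/8133719 = 0.00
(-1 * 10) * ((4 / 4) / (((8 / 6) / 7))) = -105/2 = -52.50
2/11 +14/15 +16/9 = 1432/495 = 2.89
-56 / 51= -1.10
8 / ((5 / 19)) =30.40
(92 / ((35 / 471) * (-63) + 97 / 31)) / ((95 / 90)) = -2014938/35891 = -56.14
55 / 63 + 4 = 307/63 = 4.87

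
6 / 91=0.07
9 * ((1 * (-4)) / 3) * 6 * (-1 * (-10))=-720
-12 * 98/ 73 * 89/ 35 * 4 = -59808/365 = -163.86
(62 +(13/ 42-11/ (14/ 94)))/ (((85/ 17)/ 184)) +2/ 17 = -151666/357 = -424.83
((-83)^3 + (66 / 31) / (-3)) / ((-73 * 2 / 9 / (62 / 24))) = 53176257/584 = 91055.23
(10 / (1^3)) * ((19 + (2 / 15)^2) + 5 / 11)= 96388/495 = 194.72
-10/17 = -0.59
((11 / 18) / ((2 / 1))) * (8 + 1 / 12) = 1067/432 = 2.47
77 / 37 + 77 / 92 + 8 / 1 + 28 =132477/3404 = 38.92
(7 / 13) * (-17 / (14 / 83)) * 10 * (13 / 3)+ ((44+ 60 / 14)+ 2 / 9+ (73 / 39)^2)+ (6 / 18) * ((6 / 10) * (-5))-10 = -2733505/1183 = -2310.66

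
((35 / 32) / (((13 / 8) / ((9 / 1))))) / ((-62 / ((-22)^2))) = -38115/806 = -47.29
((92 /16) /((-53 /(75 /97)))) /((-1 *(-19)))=-1725/390716 = 0.00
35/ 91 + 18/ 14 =152/91 = 1.67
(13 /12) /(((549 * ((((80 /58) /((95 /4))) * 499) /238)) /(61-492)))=-367383107/52598592 = -6.98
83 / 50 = 1.66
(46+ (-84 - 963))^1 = -1001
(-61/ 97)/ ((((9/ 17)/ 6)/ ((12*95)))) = -788120/97 = -8124.95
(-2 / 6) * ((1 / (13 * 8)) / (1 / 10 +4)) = -5/6396 = 0.00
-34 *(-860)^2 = -25146400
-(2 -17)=15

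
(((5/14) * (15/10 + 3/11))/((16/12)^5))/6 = 0.03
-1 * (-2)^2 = -4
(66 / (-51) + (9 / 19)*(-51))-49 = -24048/323 = -74.45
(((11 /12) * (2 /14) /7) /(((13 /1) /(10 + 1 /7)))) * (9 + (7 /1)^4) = 35.18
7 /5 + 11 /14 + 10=853/70 = 12.19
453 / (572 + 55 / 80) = 7248/9163 = 0.79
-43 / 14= -3.07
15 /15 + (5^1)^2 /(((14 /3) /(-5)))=-361/14 = -25.79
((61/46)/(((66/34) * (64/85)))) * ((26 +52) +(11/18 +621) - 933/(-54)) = 142177885/218592 = 650.43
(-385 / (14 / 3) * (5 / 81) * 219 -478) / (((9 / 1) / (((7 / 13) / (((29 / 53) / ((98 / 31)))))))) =-521355541/946647 = -550.74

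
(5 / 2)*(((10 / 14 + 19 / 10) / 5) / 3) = 61/140 = 0.44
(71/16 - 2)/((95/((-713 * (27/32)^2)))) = -20271303/1556480 = -13.02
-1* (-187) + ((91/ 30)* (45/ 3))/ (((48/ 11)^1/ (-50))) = -334.35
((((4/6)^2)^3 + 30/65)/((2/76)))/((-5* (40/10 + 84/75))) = -247285/303264 = -0.82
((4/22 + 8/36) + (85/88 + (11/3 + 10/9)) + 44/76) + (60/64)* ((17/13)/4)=1222983/173888 = 7.03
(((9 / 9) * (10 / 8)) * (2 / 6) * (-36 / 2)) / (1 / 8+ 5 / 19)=-1140/59 = -19.32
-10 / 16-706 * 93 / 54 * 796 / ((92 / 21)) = -121949137/552 = -220922.35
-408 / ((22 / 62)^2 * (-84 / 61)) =1993114/847 = 2353.15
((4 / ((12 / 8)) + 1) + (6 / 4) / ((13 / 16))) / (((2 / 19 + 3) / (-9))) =-12255/767 = -15.98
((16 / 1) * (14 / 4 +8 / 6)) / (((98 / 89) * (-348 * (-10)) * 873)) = 89/3849930 = 0.00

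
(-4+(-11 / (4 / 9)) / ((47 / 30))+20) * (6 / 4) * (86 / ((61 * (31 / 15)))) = 36765/177754 = 0.21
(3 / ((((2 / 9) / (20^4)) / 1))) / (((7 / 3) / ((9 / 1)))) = 58320000/7 = 8331428.57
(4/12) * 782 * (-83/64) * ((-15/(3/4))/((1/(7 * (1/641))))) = 1135855/15384 = 73.83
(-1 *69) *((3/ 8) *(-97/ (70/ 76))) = 381501/140 = 2725.01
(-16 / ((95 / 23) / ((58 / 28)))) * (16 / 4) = -21344/665 = -32.10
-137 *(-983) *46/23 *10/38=1346710/19 = 70879.47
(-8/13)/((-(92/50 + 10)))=25/481 = 0.05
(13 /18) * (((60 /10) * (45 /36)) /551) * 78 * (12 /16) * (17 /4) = 43095/17632 = 2.44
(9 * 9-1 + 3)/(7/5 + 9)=415/52 = 7.98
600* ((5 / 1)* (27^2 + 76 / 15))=2202200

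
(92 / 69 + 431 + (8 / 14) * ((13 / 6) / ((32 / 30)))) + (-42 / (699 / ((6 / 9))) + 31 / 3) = 5790537/13048 = 443.79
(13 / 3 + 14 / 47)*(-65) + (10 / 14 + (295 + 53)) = 47066/987 = 47.69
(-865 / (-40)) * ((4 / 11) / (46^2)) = 173/46552 = 0.00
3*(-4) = -12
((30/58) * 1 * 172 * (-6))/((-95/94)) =291024/551 = 528.17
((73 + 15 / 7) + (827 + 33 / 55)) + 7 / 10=63241/70 = 903.44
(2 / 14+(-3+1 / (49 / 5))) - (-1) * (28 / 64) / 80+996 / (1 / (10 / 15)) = 41473623/62720 = 661.25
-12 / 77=-0.16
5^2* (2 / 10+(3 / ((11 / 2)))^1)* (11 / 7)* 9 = 1845/7 = 263.57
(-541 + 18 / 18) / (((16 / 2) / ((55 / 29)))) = -7425/58 = -128.02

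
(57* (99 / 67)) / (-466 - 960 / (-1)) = 297/1742 = 0.17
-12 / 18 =-0.67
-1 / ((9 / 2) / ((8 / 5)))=-0.36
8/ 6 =4/3 = 1.33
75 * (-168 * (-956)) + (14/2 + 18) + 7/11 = 132501882/11 = 12045625.64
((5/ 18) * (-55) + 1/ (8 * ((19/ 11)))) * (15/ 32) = -104005/14592 = -7.13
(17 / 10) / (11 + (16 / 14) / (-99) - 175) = -11781/1136600 = -0.01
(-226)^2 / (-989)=-51076/989 = -51.64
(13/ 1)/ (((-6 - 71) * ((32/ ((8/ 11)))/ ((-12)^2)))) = -468/847 = -0.55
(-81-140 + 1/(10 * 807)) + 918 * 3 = 20441311/8070 = 2533.00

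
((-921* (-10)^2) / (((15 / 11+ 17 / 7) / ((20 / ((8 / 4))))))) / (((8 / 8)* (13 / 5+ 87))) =-6331875/2336 = -2710.56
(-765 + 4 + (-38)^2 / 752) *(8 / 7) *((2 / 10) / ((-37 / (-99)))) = -28255986/60865 = -464.24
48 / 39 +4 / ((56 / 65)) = 1069/182 = 5.87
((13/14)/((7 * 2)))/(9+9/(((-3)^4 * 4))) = 9/1225 = 0.01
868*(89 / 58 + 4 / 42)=123070/87 = 1414.60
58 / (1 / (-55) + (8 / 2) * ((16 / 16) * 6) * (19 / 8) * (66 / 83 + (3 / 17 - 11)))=-4501090/44361661 = -0.10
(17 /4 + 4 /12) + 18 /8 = 41/6 = 6.83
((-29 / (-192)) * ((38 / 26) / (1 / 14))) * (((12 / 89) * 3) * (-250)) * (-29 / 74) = 41944875/342472 = 122.48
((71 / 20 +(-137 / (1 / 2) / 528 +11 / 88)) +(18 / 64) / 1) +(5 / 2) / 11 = 1759/480 = 3.66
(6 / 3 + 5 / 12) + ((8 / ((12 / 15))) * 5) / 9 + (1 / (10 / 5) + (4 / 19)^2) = 110681/12996 = 8.52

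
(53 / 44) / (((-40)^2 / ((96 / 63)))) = 53/46200 = 0.00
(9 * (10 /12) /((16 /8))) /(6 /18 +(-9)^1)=-45/104 = -0.43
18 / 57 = 6/19 = 0.32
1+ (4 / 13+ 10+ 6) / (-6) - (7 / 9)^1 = -292/117 = -2.50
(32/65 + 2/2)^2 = 9409/4225 = 2.23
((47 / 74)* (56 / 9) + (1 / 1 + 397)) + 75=158825/333 = 476.95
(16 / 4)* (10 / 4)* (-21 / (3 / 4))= -280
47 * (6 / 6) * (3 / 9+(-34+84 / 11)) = -40373/33 = -1223.42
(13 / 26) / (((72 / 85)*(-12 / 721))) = -61285/1728 = -35.47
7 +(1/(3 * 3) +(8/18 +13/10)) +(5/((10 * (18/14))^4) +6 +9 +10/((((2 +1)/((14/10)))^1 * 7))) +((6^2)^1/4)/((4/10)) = 617028001/13122000 = 47.02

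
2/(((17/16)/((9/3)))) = 96/17 = 5.65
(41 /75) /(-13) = -41/975 = -0.04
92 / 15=6.13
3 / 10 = 0.30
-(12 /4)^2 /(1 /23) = -207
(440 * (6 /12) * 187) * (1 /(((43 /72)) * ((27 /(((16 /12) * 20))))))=26329600/387 = 68035.14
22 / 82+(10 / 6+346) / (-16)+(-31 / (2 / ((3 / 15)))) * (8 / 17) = -3834007/167280 = -22.92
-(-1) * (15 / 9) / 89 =5/267 = 0.02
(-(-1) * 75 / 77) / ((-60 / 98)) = -35/22 = -1.59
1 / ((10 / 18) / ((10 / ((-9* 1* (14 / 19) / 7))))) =-19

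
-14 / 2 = -7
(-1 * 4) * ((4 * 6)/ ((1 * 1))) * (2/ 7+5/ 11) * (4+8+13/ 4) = -83448/77 = -1083.74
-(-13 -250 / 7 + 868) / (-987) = 5735/6909 = 0.83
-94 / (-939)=94/939 = 0.10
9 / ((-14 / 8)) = -36/7 = -5.14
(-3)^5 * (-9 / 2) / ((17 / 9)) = 19683/34 = 578.91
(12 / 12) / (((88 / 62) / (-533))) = -16523/44 = -375.52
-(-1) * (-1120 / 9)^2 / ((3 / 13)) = 16307200/243 = 67107.82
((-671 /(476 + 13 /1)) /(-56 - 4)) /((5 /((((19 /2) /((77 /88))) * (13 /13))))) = 12749/256725 = 0.05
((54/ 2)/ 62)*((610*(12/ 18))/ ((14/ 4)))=10980/217 = 50.60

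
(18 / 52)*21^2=3969/26 = 152.65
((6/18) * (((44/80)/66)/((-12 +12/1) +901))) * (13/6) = 13/1946160 = 0.00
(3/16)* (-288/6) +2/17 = -8.88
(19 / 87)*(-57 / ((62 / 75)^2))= -2030625/111476 = -18.22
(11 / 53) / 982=11/52046 = 0.00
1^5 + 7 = 8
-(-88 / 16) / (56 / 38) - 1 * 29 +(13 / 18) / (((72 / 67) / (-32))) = -46.77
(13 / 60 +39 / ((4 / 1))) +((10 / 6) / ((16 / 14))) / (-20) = 1583/160 = 9.89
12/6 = 2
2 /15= 0.13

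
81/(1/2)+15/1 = 177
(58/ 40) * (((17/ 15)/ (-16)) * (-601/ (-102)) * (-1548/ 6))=749447/4800 = 156.13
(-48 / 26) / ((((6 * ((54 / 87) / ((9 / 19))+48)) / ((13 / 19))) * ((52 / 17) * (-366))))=493/129274860 = 0.00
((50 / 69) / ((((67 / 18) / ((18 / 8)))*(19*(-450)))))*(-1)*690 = 0.04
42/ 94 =21/47 = 0.45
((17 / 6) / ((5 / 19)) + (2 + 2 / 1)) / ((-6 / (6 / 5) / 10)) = -443/15 = -29.53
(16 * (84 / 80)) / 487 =84/2435 = 0.03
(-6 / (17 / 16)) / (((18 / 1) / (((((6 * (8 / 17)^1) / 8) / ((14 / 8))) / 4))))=-32/2023 = -0.02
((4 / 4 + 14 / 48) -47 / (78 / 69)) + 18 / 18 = -12257/312 = -39.29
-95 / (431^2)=-95/185761 = 0.00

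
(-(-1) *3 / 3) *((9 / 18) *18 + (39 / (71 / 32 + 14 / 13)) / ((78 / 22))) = 16915/1371 = 12.34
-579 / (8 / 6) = -1737/4 = -434.25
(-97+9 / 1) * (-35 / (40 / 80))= 6160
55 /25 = 11/5 = 2.20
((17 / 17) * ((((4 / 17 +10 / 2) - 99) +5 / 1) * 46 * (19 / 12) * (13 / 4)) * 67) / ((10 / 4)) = -191455381/340 = -563104.06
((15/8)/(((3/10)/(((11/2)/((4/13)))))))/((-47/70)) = -125125/752 = -166.39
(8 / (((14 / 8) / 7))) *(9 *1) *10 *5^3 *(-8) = -2880000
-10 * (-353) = 3530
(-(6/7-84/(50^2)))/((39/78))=-7206/4375 = -1.65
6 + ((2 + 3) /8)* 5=9.12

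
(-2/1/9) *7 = -14/9 = -1.56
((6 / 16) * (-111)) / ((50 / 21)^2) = -146853/20000 = -7.34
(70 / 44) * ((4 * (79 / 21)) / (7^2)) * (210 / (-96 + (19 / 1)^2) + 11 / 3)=560110/257103 = 2.18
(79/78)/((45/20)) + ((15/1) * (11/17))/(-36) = 4309/23868 = 0.18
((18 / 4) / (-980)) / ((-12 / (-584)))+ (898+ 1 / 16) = 3519529/3920 = 897.84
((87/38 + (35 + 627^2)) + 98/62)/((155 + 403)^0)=463151751/1178 = 393167.87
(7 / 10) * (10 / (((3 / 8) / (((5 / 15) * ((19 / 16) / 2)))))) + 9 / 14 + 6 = 2605/252 = 10.34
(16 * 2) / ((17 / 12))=22.59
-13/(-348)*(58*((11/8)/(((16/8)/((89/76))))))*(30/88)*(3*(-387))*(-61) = 409699485/9728 = 42115.49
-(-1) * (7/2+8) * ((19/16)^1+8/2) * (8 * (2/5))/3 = 1909/30 = 63.63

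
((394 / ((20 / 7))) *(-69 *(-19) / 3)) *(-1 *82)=-24707543/5 = -4941508.60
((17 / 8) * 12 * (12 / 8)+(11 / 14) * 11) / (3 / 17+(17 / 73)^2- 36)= -118948609/90732544 = -1.31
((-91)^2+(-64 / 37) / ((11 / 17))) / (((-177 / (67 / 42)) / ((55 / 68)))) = -376236155/6234648 = -60.35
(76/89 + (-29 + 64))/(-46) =-3191/4094 = -0.78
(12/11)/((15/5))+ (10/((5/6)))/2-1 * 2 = 48/11 = 4.36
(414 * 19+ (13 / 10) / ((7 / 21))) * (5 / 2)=78699/4 = 19674.75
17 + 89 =106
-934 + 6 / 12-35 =-968.50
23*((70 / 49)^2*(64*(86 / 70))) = 1265920/343 = 3690.73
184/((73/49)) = 9016/73 = 123.51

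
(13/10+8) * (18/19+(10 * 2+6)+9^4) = 11640903/190 = 61267.91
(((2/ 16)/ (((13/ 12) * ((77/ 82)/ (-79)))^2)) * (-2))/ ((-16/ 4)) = 377680356/1002001 = 376.93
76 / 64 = 1.19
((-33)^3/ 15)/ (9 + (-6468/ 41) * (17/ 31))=5075103/164195 = 30.91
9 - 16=-7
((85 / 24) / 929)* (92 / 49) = 1955/273126 = 0.01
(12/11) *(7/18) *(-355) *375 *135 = -83868750/11 = -7624431.82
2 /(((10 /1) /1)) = 1/5 = 0.20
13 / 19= 0.68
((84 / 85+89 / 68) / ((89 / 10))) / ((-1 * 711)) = -781/2151486 = 0.00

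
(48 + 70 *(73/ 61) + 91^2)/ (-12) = -513179/732 = -701.06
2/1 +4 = 6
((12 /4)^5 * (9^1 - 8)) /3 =81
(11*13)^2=20449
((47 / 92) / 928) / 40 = 47/3415040 = 0.00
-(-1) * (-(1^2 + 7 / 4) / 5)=-11/20 = -0.55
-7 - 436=-443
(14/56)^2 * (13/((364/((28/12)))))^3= 1/27648 = 0.00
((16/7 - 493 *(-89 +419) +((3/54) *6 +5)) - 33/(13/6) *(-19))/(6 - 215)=44333288/57057 = 777.00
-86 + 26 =-60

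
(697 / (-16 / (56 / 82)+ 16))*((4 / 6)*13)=-4879/6 = -813.17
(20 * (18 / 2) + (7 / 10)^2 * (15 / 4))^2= 211615209/6400 = 33064.88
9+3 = 12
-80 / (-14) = 40/7 = 5.71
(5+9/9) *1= 6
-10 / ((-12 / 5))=25/6 = 4.17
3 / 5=0.60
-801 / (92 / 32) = -278.61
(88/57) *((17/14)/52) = 187/5187 = 0.04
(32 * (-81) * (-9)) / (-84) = -1944/7 = -277.71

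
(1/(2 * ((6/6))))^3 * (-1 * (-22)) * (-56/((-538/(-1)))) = -77/269 = -0.29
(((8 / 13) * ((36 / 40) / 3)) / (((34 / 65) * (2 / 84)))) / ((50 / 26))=3276/425 = 7.71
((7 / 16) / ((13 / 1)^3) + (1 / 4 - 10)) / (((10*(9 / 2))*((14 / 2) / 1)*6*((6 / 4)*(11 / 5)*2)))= -342725/438486048 = 0.00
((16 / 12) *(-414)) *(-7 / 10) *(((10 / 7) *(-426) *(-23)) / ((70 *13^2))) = 2704248/5915 = 457.18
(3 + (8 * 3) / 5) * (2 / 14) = 39/35 = 1.11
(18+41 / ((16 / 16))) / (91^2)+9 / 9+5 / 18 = 191525/149058 = 1.28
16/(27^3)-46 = -905402/19683 = -46.00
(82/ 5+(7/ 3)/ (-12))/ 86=2917/15480 = 0.19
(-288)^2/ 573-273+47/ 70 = -1705673/13370 = -127.57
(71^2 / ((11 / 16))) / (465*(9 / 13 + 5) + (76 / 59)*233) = 30931576/12432167 = 2.49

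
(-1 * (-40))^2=1600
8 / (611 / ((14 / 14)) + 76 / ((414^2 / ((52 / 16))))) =1371168/104723203 = 0.01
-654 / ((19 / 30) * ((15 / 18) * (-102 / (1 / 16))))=981/1292 = 0.76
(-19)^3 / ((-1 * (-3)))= -6859/3 = -2286.33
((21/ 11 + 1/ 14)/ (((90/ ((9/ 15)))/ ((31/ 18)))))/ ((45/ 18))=1891/207900 = 0.01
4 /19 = 0.21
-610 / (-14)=305/7 = 43.57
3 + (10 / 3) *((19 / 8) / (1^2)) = 131/12 = 10.92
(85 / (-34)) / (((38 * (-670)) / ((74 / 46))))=37/234232 = 0.00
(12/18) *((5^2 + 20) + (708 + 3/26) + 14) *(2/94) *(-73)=-794.32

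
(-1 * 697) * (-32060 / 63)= 3192260/9 = 354695.56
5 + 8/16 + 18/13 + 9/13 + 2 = 249/26 = 9.58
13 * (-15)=-195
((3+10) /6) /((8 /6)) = 13/8 = 1.62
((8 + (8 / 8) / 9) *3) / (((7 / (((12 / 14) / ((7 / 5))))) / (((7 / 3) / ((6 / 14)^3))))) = 5110/81 = 63.09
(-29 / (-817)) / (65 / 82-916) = -2378/61313399 = 0.00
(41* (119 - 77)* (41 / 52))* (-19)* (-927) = 621756513/26 = 23913712.04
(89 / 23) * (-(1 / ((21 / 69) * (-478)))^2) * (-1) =2047/11195716 = 0.00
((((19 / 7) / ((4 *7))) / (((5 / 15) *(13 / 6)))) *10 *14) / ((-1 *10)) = -171/91 = -1.88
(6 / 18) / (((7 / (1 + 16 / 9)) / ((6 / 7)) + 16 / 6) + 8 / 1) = 50/2041 = 0.02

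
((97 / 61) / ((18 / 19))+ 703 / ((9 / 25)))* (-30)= -3576655/61 = -58633.69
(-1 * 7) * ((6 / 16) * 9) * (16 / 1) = -378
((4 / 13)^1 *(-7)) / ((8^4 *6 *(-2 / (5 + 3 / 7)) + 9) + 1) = 266/1116973 = 0.00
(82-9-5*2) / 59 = 63/59 = 1.07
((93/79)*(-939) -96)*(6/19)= -569466/1501 = -379.39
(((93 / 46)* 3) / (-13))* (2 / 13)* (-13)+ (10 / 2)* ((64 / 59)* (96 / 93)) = 3572051/546871 = 6.53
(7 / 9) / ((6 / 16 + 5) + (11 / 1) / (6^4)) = 1008/6977 = 0.14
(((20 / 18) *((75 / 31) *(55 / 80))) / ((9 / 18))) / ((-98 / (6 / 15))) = -275/18228 = -0.02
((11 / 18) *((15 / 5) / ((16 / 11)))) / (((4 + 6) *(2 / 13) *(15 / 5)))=1573/5760 = 0.27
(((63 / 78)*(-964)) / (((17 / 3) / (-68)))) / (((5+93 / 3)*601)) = 3374/7813 = 0.43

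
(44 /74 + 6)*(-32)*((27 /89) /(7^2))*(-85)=17919360/161357 = 111.05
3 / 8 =0.38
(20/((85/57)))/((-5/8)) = -21.46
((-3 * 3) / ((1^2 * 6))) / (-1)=3/2 = 1.50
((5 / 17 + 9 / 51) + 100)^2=2917264/289 = 10094.34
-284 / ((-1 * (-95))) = -284/95 = -2.99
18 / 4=4.50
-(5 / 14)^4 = -625/38416 = -0.02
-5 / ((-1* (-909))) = -5/909 = -0.01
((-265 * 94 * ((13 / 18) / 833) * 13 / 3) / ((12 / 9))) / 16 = -2104895/479808 = -4.39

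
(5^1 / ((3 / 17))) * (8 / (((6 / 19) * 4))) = 1615/9 = 179.44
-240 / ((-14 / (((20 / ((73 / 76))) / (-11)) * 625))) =-114000000/5621 = -20281.09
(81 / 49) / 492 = 27/8036 = 0.00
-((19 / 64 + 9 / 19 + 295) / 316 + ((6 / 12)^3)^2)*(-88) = 4022271/48032 = 83.74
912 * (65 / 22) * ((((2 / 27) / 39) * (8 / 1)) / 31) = 12160/9207 = 1.32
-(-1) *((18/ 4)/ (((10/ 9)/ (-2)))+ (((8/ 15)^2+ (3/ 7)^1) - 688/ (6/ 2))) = -745669/3150 = -236.72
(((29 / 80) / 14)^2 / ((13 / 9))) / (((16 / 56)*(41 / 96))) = 22707/5969600 = 0.00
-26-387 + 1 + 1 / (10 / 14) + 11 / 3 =-6104/15 = -406.93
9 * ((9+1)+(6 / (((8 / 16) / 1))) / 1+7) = 261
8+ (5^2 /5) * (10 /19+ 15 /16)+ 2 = 5265/304 = 17.32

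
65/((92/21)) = 1365/92 = 14.84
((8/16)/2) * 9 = 9/4 = 2.25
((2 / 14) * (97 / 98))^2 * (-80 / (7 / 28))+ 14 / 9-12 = -17833486/1058841 = -16.84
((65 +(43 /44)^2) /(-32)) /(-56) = 127689/3469312 = 0.04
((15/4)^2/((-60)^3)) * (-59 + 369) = -31/1536 = -0.02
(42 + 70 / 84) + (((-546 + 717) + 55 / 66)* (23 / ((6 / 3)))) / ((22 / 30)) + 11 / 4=2740.24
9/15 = 3/5 = 0.60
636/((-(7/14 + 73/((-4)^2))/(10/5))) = -6784/27 = -251.26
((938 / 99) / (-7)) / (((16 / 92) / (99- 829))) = 5681.46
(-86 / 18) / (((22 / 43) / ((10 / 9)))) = -9245/891 = -10.38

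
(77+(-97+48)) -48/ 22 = 284/11 = 25.82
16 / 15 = 1.07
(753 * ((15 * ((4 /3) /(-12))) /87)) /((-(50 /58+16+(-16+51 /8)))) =10040/5037 = 1.99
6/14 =3/7 = 0.43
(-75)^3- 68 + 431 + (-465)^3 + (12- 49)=-100966174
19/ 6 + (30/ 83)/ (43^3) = 125382719/39594486 = 3.17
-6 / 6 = -1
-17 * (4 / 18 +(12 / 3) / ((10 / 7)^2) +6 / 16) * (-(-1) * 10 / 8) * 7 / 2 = -547757/2880 = -190.19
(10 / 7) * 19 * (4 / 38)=20/7 = 2.86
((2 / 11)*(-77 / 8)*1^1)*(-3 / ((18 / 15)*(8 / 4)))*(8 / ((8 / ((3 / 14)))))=15/32 = 0.47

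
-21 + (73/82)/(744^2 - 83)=-953045993/45383146 = -21.00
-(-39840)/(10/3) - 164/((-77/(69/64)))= 14727693/1232 = 11954.30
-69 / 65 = -1.06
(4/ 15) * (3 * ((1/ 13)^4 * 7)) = 28/142805 = 0.00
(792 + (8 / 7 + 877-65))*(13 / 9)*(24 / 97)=1168544/2037 = 573.66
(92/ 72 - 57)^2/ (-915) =-1006009/296460 = -3.39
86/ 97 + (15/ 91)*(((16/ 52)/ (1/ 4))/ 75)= 510242/573755 = 0.89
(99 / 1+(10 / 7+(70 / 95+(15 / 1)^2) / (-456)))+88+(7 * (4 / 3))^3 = 546361769/545832 = 1000.97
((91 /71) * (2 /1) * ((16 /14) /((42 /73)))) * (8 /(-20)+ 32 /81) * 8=-121472/603855 = -0.20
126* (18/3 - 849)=-106218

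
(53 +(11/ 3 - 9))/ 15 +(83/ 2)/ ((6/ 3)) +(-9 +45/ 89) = 247243/16020 = 15.43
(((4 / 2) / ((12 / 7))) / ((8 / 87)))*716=36337/4 = 9084.25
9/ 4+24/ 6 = 25/4 = 6.25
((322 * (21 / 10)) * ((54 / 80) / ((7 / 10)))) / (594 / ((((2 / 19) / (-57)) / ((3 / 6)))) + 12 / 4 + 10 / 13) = -169533/41813650 = 0.00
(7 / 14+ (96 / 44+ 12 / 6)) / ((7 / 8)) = 412/77 = 5.35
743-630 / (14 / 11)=248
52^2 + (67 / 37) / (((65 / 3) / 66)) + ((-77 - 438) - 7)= 5260976/2405 = 2187.52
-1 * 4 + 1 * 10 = 6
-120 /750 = -4/25 = -0.16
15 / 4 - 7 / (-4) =11/2 = 5.50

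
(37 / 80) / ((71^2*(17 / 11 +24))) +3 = 339965447/113321680 = 3.00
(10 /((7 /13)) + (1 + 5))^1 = 172/7 = 24.57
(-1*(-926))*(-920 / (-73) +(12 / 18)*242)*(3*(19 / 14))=655763.84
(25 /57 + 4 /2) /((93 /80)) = 11120/5301 = 2.10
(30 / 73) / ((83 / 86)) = 2580/6059 = 0.43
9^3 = 729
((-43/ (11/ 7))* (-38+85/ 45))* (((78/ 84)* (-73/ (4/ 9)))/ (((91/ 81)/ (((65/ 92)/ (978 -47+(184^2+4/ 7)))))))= -198934125/73017824 = -2.72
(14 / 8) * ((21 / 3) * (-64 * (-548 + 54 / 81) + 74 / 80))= 205977919/480 = 429120.66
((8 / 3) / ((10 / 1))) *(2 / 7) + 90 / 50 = 197/105 = 1.88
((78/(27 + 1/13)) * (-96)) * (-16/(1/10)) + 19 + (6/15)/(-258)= 314069194/7095 = 44266.27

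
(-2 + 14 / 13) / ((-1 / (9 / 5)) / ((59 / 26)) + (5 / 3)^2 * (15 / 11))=-70092/269035 = -0.26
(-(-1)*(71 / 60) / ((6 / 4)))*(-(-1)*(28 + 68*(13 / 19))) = 16756/285 = 58.79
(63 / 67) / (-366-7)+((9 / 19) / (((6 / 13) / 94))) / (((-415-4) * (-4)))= 0.06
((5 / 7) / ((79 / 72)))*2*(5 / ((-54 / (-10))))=2000/1659 = 1.21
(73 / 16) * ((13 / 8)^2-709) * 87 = -287109657/1024 = -280380.52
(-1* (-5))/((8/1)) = 5/8 = 0.62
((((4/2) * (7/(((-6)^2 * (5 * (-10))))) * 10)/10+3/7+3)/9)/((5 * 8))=21551/2268000 = 0.01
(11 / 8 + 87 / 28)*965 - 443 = 3882.27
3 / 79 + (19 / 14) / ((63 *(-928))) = 2453987/64661184 = 0.04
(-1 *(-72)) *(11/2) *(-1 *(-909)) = 359964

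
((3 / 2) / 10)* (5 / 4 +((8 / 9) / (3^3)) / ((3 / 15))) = 275/1296 = 0.21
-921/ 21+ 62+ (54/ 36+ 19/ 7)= 313/14 = 22.36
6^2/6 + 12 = 18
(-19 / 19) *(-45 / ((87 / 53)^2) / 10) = 2809/1682 = 1.67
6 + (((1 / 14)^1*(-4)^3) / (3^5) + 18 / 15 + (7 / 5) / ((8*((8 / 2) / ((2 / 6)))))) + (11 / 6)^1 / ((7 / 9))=2599921/272160 = 9.55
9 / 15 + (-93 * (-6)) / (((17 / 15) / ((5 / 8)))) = 104829/340 = 308.32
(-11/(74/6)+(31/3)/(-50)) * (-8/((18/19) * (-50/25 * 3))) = -115843/74925 = -1.55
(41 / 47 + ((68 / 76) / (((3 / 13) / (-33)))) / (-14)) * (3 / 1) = 375489/12502 = 30.03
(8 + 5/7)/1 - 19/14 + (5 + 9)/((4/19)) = 517/7 = 73.86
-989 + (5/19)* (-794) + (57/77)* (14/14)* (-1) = -1753680/1463 = -1198.69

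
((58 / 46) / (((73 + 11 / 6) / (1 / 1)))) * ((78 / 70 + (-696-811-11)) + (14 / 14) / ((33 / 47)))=-101520764/3975895 = -25.53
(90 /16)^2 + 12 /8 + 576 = 38985/64 = 609.14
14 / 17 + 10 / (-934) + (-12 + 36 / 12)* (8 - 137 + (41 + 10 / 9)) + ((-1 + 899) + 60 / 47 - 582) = 410479665/373133 = 1100.09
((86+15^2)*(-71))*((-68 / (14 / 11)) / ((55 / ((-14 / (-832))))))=375377/1040 = 360.94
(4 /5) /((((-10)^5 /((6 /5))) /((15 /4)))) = -9/250000 = 0.00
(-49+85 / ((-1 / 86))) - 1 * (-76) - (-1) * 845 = -6438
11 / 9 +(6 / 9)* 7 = 53/9 = 5.89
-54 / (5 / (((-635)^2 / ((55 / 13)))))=-11322558/11 = -1029323.45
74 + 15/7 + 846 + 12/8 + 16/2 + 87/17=222949/238 = 936.76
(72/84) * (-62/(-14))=186/49 = 3.80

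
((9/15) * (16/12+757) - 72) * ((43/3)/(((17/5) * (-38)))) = -82345/1938 = -42.49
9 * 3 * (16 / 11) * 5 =2160/11 = 196.36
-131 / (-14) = 131/14 = 9.36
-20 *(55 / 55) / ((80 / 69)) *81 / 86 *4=-5589/86 = -64.99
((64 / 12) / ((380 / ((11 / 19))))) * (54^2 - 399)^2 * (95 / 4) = 23229393/19 = 1222599.63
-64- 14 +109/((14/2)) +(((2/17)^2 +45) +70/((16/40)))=318795/2023 = 157.59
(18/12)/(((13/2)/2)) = 0.46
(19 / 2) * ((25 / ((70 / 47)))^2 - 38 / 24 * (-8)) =3289337/1176 = 2797.06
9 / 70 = 0.13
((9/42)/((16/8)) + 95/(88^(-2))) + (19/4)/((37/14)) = 735681.90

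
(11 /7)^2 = 121/49 = 2.47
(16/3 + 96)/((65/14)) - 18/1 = 746/195 = 3.83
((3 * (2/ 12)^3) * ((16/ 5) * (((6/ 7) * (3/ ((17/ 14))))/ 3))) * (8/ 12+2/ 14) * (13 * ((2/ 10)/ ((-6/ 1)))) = -52/4725 = -0.01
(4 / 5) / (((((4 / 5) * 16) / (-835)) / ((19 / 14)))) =-15865/224 = -70.83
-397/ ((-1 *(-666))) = -397/666 = -0.60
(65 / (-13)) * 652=-3260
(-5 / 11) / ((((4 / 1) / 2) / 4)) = -10/11 = -0.91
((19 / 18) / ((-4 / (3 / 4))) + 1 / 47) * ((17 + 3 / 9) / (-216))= 10361/730944 = 0.01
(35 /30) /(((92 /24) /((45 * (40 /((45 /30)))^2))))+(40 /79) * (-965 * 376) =-316116800/1817 = -173977.33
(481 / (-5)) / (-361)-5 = -8544/1805 = -4.73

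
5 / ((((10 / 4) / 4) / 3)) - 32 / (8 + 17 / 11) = 2168/105 = 20.65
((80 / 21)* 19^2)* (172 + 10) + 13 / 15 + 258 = 1252761/5 = 250552.20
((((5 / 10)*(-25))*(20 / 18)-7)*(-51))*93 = 99076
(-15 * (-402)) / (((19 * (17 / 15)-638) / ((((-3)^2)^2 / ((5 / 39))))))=-57146310/9247 = -6179.98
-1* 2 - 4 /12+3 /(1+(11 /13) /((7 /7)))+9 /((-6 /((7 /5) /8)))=-233/240 = -0.97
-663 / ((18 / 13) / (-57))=54587/2 = 27293.50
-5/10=-1/2 = -0.50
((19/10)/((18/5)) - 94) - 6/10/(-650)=-5468071/58500 = -93.47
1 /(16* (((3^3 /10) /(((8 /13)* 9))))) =5/39 = 0.13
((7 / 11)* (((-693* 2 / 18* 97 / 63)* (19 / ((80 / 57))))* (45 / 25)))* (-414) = 152218899/200 = 761094.50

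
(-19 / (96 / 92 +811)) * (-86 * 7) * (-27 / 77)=-53406/10813 = -4.94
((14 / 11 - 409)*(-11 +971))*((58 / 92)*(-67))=181864800/11 = 16533163.64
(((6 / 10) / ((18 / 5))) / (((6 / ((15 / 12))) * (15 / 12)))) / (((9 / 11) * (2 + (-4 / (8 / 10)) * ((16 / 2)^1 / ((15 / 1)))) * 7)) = -11/1512 = -0.01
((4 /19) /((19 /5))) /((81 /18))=40/3249 = 0.01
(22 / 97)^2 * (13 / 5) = 6292/47045 = 0.13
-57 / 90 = -19/30 = -0.63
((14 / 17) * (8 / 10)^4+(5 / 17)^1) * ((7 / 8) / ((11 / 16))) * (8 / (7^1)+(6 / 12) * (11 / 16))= 1.19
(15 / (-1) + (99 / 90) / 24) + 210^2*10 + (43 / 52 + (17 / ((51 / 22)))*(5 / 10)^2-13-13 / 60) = 458613469/1040 = 440974.49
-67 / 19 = -3.53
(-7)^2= 49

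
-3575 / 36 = -99.31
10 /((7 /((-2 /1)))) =-20/7 = -2.86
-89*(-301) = 26789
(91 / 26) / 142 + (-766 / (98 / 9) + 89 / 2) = -359343/13916 = -25.82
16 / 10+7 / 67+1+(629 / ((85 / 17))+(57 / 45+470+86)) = 137840/201 = 685.77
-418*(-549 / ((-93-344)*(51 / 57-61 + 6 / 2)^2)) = -4360158/27076175 = -0.16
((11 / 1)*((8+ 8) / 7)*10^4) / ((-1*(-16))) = 110000/7 = 15714.29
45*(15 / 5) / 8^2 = 135/64 = 2.11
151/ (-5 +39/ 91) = -1057/32 = -33.03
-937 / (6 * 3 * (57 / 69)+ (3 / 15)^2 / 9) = -4848975/76973 = -63.00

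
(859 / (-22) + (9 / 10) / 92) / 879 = -395041/8895480 = -0.04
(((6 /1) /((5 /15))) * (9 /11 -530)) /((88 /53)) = -2776617/484 = -5736.81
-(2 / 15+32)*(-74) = 35668/15 = 2377.87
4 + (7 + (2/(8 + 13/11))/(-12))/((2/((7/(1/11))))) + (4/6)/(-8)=55089/202 = 272.72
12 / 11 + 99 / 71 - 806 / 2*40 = -12587779/781 = -16117.51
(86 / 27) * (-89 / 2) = -3827/27 = -141.74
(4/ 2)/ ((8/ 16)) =4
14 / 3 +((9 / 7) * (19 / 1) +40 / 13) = 8783/273 = 32.17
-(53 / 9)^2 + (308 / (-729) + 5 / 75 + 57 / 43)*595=17000203/31347 = 542.32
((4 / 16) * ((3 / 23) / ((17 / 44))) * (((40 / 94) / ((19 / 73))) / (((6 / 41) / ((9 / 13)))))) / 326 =1481535/739876397 = 0.00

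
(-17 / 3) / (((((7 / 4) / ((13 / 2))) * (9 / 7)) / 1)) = -442/27 = -16.37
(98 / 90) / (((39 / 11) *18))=539/31590 = 0.02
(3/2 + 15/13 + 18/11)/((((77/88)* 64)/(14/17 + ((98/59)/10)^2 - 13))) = -848204241/911325800 = -0.93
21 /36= 7/12 = 0.58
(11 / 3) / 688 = 11/2064 = 0.01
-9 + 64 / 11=-35/11 = -3.18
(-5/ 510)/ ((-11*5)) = 1/5610 = 0.00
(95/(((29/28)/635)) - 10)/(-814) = -844405/11803 = -71.54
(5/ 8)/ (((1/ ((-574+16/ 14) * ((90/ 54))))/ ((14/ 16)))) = -50125/96 = -522.14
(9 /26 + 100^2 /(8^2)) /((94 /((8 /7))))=8143/4277 = 1.90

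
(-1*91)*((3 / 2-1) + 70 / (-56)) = 273/4 = 68.25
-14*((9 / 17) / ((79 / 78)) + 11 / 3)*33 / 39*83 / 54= -107873689/1414179 = -76.28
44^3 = 85184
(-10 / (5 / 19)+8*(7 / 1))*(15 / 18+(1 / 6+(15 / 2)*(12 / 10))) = 180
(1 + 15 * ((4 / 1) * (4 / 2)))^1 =121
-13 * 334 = -4342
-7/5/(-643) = 7/3215 = 0.00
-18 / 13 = -1.38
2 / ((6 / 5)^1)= 5/3 = 1.67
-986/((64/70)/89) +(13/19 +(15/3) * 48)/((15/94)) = -430795283/4560 = -94472.65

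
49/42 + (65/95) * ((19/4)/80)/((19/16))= 1369/1140 = 1.20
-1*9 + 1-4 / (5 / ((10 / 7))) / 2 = -60/7 = -8.57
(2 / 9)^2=4/81 = 0.05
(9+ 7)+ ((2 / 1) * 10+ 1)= 37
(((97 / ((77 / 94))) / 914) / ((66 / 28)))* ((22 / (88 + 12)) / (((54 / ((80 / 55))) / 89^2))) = 2.58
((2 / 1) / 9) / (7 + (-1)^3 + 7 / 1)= 2/117 = 0.02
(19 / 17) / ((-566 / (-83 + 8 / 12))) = 4693/28866 = 0.16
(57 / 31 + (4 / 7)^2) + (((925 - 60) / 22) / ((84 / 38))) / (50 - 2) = 24405499/9624384 = 2.54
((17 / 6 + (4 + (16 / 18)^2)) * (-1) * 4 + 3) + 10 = -17.49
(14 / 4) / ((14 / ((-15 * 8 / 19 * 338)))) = -10140/19 = -533.68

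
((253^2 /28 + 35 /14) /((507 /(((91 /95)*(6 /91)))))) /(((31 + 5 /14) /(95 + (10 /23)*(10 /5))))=28258839/32421467 = 0.87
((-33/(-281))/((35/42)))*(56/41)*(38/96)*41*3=13167/1405 = 9.37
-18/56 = -9/28 = -0.32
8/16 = 1/2 = 0.50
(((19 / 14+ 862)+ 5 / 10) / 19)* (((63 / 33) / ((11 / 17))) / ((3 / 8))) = 357.72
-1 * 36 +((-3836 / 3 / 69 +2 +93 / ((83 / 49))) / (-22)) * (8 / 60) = -102714413/2834865 = -36.23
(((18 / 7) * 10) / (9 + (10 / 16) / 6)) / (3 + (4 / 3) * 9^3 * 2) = 2880/1985291 = 0.00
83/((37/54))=4482/37 = 121.14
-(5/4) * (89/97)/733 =-445/284404 = 0.00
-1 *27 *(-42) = 1134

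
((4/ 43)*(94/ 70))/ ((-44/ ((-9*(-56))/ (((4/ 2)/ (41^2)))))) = -1202.64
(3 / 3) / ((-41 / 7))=-7/41 = -0.17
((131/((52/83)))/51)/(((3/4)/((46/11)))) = 500158/21879 = 22.86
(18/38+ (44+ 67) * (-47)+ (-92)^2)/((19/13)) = 802126/361 = 2221.96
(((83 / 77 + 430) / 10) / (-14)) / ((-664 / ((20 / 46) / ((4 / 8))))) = 33193/8231608 = 0.00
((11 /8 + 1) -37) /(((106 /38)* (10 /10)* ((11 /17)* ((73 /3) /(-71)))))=55.97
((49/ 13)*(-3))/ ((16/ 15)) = -2205/208 = -10.60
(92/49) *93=8556/49 = 174.61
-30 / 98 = -15/49 = -0.31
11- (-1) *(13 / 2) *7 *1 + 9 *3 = 167/2 = 83.50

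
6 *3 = 18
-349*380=-132620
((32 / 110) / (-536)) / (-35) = 2/128975 = 0.00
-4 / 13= -0.31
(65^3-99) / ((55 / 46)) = 12628196/55 = 229603.56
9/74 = 0.12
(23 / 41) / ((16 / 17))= 391/656 = 0.60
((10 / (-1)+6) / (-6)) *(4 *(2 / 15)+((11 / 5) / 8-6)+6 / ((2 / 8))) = 2257/180 = 12.54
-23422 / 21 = -3346/3 = -1115.33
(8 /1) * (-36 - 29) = -520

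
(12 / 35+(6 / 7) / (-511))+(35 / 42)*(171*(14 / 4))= 499.09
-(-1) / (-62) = -1/62 = -0.02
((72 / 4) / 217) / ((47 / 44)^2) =34848/479353 = 0.07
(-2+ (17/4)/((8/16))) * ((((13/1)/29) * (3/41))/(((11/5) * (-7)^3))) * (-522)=22815/154693 = 0.15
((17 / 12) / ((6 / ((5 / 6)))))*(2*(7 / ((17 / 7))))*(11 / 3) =2695/648 = 4.16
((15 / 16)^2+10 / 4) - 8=-1183/256 = -4.62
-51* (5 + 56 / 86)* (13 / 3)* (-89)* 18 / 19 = 86032206/817 = 105302.58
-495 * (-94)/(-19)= -46530/19 = -2448.95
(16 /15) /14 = 8/105 = 0.08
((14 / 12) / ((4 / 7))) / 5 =0.41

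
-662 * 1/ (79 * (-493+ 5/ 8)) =5296/311181 = 0.02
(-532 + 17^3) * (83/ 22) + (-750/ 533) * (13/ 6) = 16525.27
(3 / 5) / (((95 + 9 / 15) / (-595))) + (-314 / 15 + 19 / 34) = -1469312/60945 = -24.11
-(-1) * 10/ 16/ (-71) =-5/568 = -0.01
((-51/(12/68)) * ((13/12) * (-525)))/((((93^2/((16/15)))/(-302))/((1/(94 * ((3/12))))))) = -317691920/1219509 = -260.51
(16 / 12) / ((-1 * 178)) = -2/267 = -0.01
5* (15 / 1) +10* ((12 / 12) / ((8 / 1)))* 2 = 77.50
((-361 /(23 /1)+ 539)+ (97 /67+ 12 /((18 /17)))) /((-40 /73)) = -180917579/184920 = -978.36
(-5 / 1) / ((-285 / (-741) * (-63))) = 13/63 = 0.21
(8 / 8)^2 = 1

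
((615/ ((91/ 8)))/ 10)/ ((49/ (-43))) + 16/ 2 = 14516/4459 = 3.26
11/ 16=0.69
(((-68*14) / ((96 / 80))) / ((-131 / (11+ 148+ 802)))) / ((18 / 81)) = 26189.08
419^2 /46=175561/46 = 3816.54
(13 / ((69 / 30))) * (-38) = -4940/23 = -214.78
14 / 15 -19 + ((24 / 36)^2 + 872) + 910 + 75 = 82772/45 = 1839.38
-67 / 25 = -2.68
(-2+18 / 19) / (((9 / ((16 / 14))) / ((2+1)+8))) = -1760/1197 = -1.47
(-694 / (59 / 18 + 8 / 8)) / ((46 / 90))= -562140/1771 = -317.41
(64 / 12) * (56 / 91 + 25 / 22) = 1336/143 = 9.34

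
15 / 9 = 5/3 = 1.67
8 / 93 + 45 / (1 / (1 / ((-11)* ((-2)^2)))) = -3833/4092 = -0.94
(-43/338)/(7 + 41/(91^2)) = -0.02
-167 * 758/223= -567.65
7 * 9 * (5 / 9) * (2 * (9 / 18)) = 35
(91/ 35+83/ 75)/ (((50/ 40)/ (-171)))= -63384/125 = -507.07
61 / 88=0.69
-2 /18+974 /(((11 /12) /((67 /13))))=7047721/1287 = 5476.08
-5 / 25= -1/5 = -0.20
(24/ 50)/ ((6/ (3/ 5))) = 6/125 = 0.05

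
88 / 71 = 1.24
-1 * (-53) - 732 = -679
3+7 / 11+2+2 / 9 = 5.86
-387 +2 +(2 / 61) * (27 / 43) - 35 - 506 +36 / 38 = -46100822/49837 = -925.03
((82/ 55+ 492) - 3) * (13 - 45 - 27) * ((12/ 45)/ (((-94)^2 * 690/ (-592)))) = 471126328/628736625 = 0.75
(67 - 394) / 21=-109/7 = -15.57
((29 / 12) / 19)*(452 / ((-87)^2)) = 113/14877 = 0.01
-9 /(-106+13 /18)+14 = 26692/1895 = 14.09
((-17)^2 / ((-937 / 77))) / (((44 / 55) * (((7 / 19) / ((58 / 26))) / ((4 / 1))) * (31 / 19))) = -440.68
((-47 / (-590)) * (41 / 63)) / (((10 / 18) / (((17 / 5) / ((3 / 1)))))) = 32759/309750 = 0.11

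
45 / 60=3/4 = 0.75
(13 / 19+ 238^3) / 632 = 256144181/12008 = 21331.13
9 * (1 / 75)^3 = 1/46875 = 0.00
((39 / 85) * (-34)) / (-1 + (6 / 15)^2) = 130/7 = 18.57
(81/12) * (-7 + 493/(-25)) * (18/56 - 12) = 1474443/700 = 2106.35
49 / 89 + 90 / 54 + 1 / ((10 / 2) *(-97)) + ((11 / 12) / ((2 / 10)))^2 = 144343069/6215760 = 23.22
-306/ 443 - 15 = -6951/443 = -15.69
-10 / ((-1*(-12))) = -5/6 = -0.83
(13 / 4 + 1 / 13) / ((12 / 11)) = 1903/624 = 3.05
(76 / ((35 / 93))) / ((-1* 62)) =-114/35 = -3.26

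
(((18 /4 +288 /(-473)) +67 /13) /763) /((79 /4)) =222470/370643273 = 0.00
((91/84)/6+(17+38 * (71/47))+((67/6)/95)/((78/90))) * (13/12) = 62454929/771552 = 80.95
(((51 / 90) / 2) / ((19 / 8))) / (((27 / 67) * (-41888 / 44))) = -67/215460 = 0.00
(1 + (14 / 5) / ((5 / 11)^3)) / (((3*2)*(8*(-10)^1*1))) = -19259/300000 = -0.06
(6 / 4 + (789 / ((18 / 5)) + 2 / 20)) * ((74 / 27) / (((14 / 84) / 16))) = 58086.16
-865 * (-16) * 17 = 235280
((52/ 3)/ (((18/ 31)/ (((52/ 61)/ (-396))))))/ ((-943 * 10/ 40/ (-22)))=-83824/13978089 = -0.01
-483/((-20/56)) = 6762/5 = 1352.40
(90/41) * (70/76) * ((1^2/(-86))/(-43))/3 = 525/2880742 = 0.00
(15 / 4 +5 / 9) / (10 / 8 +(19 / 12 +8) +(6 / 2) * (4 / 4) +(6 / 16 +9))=310/1671 = 0.19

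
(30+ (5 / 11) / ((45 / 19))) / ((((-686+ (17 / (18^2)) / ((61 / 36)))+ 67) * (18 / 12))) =-182329/5606931 = -0.03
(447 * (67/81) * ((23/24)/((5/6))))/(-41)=-229609/22140 = -10.37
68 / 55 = 1.24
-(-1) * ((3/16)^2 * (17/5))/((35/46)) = 3519/22400 = 0.16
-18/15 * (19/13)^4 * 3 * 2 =-4691556/142805 = -32.85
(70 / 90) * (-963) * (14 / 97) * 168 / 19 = -1761648/1843 = -955.86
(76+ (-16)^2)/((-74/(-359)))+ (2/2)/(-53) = 3158445/1961 = 1610.63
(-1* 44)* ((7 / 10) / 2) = -77/5 = -15.40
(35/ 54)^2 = 1225/2916 = 0.42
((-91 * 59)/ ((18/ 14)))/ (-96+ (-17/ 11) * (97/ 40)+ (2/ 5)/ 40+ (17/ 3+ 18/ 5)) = 82682600/1791327 = 46.16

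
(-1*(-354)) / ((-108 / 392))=-11564/9 = -1284.89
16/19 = 0.84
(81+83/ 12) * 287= 302785/12 = 25232.08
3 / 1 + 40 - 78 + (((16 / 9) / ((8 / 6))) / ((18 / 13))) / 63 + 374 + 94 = 736559/1701 = 433.02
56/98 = 4/7 = 0.57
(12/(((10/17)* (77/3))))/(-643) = -306/247555 = 0.00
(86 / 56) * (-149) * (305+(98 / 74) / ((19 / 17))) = -344773484/4921 = -70061.67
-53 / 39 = -1.36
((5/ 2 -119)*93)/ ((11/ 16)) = -173352/11 = -15759.27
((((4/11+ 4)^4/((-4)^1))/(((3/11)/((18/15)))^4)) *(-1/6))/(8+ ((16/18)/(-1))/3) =5971968/8125 = 735.01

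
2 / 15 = 0.13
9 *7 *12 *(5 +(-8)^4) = 3100356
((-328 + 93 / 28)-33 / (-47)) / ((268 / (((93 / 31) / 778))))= -1279059/274391264 = 0.00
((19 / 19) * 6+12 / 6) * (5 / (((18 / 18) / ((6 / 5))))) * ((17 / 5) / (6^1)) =136/5 = 27.20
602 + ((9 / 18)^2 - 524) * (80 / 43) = -16014/43 = -372.42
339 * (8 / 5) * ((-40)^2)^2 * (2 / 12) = 231424000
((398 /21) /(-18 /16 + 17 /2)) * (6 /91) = 0.17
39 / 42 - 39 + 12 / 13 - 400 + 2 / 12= -119296/273 = -436.98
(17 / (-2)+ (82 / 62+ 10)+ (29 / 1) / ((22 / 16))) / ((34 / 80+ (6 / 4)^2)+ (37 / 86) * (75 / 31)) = 14025740/2179441 = 6.44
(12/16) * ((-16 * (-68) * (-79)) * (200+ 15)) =-13859760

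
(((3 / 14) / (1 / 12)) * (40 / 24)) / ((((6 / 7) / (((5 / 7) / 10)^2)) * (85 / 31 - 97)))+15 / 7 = 1227085/572712 = 2.14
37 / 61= 0.61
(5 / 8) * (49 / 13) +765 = 79805/104 = 767.36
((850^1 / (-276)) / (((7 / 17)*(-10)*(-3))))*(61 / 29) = -88145/168084 = -0.52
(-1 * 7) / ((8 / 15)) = -105/8 = -13.12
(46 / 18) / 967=23/8703 = 0.00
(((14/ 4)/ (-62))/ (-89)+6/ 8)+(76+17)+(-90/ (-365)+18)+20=26585162/201407 = 132.00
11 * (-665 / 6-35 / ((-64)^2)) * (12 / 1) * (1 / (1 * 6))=-14982275/6144 = -2438.52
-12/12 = -1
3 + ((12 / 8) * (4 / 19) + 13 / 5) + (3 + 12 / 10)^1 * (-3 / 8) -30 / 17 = 33283/12920 = 2.58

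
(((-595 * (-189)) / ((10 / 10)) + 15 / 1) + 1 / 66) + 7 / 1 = 7423483/66 = 112477.02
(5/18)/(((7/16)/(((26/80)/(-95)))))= -13/5985 = 0.00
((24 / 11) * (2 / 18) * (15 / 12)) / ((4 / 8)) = 20/33 = 0.61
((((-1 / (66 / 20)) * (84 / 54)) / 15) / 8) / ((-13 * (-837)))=-7/19389942 = 0.00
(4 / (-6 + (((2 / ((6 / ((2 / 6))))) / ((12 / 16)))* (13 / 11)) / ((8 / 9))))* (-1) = 264/383 = 0.69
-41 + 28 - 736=-749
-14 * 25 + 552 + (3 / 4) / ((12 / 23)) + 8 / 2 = 3319/16 = 207.44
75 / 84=25/28 = 0.89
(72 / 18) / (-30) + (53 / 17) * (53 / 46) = 40571/11730 = 3.46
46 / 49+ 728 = 35718/49 = 728.94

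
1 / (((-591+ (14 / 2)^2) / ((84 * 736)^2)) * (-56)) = 34126848/271 = 125929.33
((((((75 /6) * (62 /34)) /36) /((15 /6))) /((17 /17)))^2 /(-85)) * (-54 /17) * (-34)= -4805/58956 = -0.08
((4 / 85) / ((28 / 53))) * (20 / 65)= 212/7735 = 0.03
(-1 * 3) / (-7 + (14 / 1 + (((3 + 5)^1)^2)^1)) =-0.04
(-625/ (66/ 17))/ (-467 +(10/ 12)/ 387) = 4111875/11928059 = 0.34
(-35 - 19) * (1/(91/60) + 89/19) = -498906/1729 = -288.55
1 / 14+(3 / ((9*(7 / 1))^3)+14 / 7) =345305/166698 = 2.07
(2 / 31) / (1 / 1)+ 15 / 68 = 601/2108 = 0.29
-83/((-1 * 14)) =83/14 = 5.93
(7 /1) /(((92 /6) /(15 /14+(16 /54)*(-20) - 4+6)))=-1079/828 = -1.30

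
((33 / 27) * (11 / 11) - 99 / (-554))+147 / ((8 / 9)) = 166.78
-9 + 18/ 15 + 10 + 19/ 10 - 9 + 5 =1/10 = 0.10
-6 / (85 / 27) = -162/85 = -1.91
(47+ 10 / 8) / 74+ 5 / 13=3989/3848 = 1.04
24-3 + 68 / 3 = 131/3 = 43.67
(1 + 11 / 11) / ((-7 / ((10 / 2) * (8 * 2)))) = -160/7 = -22.86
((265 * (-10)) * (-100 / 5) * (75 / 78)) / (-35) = -132500/91 = -1456.04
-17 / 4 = -4.25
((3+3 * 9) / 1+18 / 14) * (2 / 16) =219/56 = 3.91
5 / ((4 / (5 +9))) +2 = 39/2 = 19.50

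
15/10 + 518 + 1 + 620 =2281/2 = 1140.50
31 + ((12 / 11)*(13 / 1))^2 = 232.12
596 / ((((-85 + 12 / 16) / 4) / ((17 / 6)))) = -81056/1011 = -80.17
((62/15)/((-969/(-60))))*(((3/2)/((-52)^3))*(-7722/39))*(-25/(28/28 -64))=8525/39739336 = 0.00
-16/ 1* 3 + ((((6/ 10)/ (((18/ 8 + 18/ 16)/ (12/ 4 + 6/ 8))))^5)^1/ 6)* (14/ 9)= -47.97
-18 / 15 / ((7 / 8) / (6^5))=-373248/35 = -10664.23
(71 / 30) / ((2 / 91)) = 6461/60 = 107.68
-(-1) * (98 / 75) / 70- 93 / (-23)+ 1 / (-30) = 69497/17250 = 4.03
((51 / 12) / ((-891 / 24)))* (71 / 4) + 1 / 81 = -3599/1782 = -2.02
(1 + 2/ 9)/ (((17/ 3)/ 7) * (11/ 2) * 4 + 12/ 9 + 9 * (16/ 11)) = 847/22338 = 0.04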